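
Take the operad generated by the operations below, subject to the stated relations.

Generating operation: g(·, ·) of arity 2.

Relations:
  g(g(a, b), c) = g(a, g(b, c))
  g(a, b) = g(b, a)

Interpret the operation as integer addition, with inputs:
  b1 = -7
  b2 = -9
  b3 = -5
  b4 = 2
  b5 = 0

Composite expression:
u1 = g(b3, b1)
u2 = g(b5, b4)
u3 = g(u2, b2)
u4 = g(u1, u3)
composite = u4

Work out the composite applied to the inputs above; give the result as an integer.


-19

g(b3, b1) = -12
g(b5, b4) = 2
g(g(b5, b4), b2) = -7
g(g(b3, b1), g(g(b5, b4), b2)) = -19


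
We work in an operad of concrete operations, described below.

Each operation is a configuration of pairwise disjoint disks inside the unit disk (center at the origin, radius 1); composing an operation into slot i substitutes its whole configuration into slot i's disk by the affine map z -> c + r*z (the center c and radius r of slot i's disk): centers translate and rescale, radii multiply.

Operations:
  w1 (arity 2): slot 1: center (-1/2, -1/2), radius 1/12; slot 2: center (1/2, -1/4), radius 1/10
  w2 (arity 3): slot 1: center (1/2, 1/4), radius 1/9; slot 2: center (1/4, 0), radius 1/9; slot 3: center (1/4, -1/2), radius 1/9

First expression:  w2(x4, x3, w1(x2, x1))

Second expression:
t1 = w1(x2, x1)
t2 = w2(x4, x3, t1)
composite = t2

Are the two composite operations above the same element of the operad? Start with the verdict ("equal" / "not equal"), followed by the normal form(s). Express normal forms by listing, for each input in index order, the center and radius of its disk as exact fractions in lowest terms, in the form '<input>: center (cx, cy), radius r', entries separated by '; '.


equal; both compose to x1: center (11/36, -19/36), radius 1/90; x2: center (7/36, -5/9), radius 1/108; x3: center (1/4, 0), radius 1/9; x4: center (1/2, 1/4), radius 1/9


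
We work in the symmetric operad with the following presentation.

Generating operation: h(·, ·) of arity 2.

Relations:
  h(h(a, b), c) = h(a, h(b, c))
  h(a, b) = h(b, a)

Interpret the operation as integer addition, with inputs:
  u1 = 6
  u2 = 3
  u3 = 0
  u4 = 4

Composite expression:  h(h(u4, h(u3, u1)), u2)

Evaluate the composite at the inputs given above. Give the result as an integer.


13


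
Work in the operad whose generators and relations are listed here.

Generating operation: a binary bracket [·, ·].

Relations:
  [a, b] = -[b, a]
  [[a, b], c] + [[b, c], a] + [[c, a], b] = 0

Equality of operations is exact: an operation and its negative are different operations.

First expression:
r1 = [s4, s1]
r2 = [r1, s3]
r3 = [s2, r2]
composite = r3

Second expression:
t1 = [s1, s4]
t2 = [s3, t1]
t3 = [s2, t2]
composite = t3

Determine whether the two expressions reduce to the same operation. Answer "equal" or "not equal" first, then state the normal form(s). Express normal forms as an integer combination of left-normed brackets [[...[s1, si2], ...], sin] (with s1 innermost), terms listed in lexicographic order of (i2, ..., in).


In normal form, the first expression is [[[s1, s4], s3], s2]
In normal form, the second expression is [[[s1, s4], s3], s2]
Same normal form: equal.

equal; both compose to [[[s1, s4], s3], s2]


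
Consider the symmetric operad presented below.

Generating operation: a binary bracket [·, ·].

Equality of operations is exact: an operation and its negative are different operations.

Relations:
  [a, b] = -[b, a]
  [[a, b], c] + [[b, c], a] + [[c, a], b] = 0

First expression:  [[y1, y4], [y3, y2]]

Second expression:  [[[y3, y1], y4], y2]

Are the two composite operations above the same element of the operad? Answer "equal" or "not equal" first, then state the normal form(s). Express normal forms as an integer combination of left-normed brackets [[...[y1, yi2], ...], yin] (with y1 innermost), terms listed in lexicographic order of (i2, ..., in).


not equal — first -[[[y1, y4], y2], y3] + [[[y1, y4], y3], y2], second -[[[y1, y3], y4], y2]


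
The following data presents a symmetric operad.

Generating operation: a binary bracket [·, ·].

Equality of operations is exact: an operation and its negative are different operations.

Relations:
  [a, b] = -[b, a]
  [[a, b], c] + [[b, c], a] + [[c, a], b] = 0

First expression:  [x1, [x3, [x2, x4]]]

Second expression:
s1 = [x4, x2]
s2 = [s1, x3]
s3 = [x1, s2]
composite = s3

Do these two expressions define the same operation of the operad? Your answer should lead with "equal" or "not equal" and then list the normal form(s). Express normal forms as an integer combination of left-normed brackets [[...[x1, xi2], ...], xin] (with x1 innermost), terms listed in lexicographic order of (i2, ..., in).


In normal form, the first expression is -[[[x1, x2], x4], x3] + [[[x1, x3], x2], x4] - [[[x1, x3], x4], x2] + [[[x1, x4], x2], x3]
In normal form, the second expression is -[[[x1, x2], x4], x3] + [[[x1, x3], x2], x4] - [[[x1, x3], x4], x2] + [[[x1, x4], x2], x3]
Same normal form: equal.

equal — both sides give -[[[x1, x2], x4], x3] + [[[x1, x3], x2], x4] - [[[x1, x3], x4], x2] + [[[x1, x4], x2], x3]


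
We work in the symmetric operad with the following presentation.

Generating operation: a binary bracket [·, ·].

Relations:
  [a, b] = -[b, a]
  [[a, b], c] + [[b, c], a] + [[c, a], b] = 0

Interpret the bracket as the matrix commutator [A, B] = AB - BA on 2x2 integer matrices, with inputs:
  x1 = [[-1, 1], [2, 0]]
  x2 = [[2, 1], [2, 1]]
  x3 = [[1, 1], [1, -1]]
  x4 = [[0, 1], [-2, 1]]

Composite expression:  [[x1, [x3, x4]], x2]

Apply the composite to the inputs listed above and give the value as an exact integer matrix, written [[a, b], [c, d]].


[x3, x4] = [[-3, 3], [3, 3]]
[x1, [x3, x4]] = [[-3, 3], [-9, 3]]
[[x1, [x3, x4]], x2] = [[15, -9], [3, -15]]

[[15, -9], [3, -15]]


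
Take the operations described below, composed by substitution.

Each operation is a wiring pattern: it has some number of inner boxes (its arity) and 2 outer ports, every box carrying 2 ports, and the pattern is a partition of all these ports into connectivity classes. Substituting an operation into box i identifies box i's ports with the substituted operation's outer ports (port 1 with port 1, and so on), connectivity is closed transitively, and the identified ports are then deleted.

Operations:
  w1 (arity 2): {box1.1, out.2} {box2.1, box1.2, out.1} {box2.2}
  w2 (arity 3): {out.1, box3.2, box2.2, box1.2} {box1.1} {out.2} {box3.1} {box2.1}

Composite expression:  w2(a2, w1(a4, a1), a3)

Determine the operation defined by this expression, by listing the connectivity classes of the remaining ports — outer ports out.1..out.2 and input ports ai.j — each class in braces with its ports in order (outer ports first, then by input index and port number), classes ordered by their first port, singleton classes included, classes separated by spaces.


Substituting into w2 glues patterns; closure does the rest.
composing w1 on (a4, a1), with out.j its own outer ports: {out.1, a1.1, a4.2} {out.2, a4.1} {a1.2}
composing w2 on (a2, a4, a1, a3), with out.j its own outer ports: {out.1, a2.2, a3.2, a4.1} {out.2} {a1.1, a4.2} {a1.2} {a2.1} {a3.1}

{out.1, a2.2, a3.2, a4.1} {out.2} {a1.1, a4.2} {a1.2} {a2.1} {a3.1}


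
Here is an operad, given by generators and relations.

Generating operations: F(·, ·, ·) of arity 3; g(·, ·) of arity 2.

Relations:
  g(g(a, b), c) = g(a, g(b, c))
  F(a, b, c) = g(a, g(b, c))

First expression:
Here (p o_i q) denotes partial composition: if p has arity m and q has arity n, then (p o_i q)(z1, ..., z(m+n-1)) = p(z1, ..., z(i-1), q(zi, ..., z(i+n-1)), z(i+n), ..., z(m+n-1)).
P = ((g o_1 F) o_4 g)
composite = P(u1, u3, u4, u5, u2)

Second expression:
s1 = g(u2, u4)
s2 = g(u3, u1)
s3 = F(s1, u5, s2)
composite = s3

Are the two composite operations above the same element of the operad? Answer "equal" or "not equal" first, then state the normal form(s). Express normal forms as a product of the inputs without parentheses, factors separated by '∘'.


not equal; first: u1 ∘ u3 ∘ u4 ∘ u5 ∘ u2; second: u2 ∘ u4 ∘ u5 ∘ u3 ∘ u1

Normal form of the first expression: u1 ∘ u3 ∘ u4 ∘ u5 ∘ u2
Normal form of the second expression: u2 ∘ u4 ∘ u5 ∘ u3 ∘ u1
Distinct normal forms: not equal.


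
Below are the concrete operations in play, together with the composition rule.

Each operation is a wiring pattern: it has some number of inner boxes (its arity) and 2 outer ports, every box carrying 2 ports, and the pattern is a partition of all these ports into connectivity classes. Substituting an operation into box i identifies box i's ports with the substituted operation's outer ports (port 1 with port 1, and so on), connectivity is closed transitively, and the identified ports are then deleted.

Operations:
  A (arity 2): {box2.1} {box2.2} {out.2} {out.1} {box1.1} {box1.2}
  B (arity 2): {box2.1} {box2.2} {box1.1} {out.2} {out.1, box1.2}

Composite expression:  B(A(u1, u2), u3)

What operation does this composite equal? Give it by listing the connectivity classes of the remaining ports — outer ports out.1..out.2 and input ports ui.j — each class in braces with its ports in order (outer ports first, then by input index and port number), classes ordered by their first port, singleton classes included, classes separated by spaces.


{out.1} {out.2} {u1.1} {u1.2} {u2.1} {u2.2} {u3.1} {u3.2}

Substituting into B glues patterns; closure does the rest.
through A, on inputs (u1, u2): {out.1} {out.2} {u1.1} {u1.2} {u2.1} {u2.2} (out.j = stage outer ports)
through B, on inputs (u1, u2, u3): {out.1} {out.2} {u1.1} {u1.2} {u2.1} {u2.2} {u3.1} {u3.2} (out.j = stage outer ports)


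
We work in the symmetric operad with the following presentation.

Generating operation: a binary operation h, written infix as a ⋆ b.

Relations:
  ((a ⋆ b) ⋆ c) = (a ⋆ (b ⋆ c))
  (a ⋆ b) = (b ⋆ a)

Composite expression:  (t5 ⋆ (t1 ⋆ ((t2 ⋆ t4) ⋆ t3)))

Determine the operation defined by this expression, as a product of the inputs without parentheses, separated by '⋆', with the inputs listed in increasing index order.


t1 ⋆ t2 ⋆ t3 ⋆ t4 ⋆ t5

Any arrangement under h is one operation, so sort the t-inputs.
(t2 ⋆ t4) collapses to t2 ⋆ t4
((t2 ⋆ t4) ⋆ t3) collapses to t2 ⋆ t4 ⋆ t3
(t1 ⋆ ((t2 ⋆ t4) ⋆ t3)) collapses to t1 ⋆ t2 ⋆ t4 ⋆ t3
(t5 ⋆ (t1 ⋆ ((t2 ⋆ t4) ⋆ t3))) collapses to t5 ⋆ t1 ⋆ t2 ⋆ t4 ⋆ t3
putting the inputs in ascending order: t1 ⋆ t2 ⋆ t3 ⋆ t4 ⋆ t5


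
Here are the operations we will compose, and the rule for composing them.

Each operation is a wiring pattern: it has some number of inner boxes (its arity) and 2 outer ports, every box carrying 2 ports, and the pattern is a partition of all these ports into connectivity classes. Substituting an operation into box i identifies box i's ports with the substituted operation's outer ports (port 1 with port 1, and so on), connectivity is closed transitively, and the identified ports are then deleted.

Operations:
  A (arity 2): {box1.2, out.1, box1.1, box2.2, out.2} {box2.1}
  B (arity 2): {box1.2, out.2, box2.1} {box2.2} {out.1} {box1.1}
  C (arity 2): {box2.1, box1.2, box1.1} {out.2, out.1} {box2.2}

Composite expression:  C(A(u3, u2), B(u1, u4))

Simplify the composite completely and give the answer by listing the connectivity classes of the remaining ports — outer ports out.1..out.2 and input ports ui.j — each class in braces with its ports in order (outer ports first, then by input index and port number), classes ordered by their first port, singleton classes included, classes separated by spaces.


{out.1, out.2} {u1.1} {u1.2, u4.1} {u2.1} {u2.2, u3.1, u3.2} {u4.2}

After gluing at C, chains via deleted ports link the u-ports.
through A, on inputs (u3, u2): {out.1, out.2, u2.2, u3.1, u3.2} {u2.1} (out.j = stage outer ports)
through B, on inputs (u1, u4): {out.1} {out.2, u1.2, u4.1} {u1.1} {u4.2} (out.j = stage outer ports)
through C, on inputs (u3, u2, u1, u4): {out.1, out.2} {u1.1} {u1.2, u4.1} {u2.1} {u2.2, u3.1, u3.2} {u4.2} (out.j = stage outer ports)


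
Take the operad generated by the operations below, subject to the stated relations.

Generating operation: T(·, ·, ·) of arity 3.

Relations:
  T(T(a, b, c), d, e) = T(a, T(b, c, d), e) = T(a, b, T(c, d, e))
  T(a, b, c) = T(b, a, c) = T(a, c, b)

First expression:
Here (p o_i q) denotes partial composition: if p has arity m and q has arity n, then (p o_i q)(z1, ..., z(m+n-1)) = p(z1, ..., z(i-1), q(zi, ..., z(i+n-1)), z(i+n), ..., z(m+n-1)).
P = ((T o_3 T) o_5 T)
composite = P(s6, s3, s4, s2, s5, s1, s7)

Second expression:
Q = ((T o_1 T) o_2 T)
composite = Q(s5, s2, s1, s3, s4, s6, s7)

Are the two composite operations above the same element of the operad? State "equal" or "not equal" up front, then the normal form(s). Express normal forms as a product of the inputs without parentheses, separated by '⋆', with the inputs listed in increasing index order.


equal — both sides give s1 ⋆ s2 ⋆ s3 ⋆ s4 ⋆ s5 ⋆ s6 ⋆ s7

The first expression reduces to s1 ⋆ s2 ⋆ s3 ⋆ s4 ⋆ s5 ⋆ s6 ⋆ s7
The second expression reduces to s1 ⋆ s2 ⋆ s3 ⋆ s4 ⋆ s5 ⋆ s6 ⋆ s7
Both agree, so they are equal.


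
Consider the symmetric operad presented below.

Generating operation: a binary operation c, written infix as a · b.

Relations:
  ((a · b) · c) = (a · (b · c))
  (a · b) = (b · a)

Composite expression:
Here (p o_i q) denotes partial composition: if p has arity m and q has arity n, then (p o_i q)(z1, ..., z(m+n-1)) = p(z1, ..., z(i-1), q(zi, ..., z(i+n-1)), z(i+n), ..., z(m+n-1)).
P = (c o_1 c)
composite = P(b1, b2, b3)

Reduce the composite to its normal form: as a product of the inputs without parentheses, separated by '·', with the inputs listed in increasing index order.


Shape and order are irrelevant to c; the b-input set decides.
(b1 · b2) flattens to b1 · b2
((b1 · b2) · b3) flattens to b1 · b2 · b3
rearranged into index order: b1 · b2 · b3

b1 · b2 · b3


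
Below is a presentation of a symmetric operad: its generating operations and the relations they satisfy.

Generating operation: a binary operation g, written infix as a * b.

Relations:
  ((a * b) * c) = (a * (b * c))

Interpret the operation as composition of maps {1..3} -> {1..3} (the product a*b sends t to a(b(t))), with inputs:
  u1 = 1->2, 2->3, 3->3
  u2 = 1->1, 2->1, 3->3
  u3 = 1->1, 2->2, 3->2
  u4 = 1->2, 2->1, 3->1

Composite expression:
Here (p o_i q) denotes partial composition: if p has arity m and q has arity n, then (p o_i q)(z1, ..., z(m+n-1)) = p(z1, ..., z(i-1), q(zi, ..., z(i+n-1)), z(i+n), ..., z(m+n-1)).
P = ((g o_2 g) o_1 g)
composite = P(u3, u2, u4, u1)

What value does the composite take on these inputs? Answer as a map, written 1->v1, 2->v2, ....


(u3 * u2) = 1->1, 2->1, 3->2
(u4 * u1) = 1->1, 2->1, 3->1
((u3 * u2) * (u4 * u1)) = 1->1, 2->1, 3->1

1->1, 2->1, 3->1


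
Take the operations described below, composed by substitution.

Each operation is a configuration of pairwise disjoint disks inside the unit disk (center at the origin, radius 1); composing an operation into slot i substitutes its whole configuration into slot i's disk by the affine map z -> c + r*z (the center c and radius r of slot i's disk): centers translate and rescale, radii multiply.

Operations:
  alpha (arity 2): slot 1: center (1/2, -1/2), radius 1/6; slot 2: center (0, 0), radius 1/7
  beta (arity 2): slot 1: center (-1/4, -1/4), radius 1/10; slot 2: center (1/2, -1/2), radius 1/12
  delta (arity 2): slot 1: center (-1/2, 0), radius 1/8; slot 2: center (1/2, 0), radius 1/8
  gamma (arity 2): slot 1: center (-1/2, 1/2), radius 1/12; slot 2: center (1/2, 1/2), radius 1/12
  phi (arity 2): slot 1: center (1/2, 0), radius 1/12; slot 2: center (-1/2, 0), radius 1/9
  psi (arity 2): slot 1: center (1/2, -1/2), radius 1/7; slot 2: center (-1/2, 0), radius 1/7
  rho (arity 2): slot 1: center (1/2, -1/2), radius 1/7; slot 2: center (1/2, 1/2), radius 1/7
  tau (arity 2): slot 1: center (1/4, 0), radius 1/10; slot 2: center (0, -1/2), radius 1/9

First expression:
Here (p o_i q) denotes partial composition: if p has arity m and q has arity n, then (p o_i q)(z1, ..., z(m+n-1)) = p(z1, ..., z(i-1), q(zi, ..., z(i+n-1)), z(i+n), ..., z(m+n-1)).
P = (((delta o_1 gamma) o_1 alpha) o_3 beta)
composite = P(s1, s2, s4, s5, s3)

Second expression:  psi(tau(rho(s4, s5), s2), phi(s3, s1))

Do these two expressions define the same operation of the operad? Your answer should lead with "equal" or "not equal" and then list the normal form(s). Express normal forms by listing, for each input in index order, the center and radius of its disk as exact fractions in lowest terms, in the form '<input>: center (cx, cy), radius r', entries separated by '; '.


not equal; the first gives s1: center (-107/192, 11/192), radius 1/576; s2: center (-9/16, 1/16), radius 1/672; s3: center (1/2, 0), radius 1/8; s4: center (-169/384, 23/384), radius 1/960; s5: center (-83/192, 11/192), radius 1/1152 and the second s1: center (-4/7, 0), radius 1/63; s2: center (1/2, -4/7), radius 1/63; s3: center (-3/7, 0), radius 1/84; s4: center (19/35, -71/140), radius 1/490; s5: center (19/35, -69/140), radius 1/490

The first expression, normalized: s1: center (-107/192, 11/192), radius 1/576; s2: center (-9/16, 1/16), radius 1/672; s3: center (1/2, 0), radius 1/8; s4: center (-169/384, 23/384), radius 1/960; s5: center (-83/192, 11/192), radius 1/1152
The second expression, normalized: s1: center (-4/7, 0), radius 1/63; s2: center (1/2, -4/7), radius 1/63; s3: center (-3/7, 0), radius 1/84; s4: center (19/35, -71/140), radius 1/490; s5: center (19/35, -69/140), radius 1/490
Different reductions; not equal.


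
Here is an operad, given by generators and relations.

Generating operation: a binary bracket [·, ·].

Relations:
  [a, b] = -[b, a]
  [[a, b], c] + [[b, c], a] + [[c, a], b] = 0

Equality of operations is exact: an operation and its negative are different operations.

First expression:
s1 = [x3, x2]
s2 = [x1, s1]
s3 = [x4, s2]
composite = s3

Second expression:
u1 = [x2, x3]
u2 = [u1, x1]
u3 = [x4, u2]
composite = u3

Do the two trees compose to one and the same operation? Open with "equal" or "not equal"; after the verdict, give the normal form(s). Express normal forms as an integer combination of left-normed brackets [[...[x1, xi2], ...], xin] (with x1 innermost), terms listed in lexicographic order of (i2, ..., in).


equal; both compose to [[[x1, x2], x3], x4] - [[[x1, x3], x2], x4]


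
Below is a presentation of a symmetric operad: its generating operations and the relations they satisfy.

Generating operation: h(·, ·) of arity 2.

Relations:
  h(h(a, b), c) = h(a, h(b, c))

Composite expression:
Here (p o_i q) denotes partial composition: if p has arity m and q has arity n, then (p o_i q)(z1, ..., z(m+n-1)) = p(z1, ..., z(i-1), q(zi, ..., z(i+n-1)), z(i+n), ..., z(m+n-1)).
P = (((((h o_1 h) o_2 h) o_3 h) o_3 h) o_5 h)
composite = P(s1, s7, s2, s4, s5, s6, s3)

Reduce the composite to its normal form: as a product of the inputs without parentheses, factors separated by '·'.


Under associativity of h, the answer is the s's in reading order.
h(s2, s4) flattens to s2 · s4
h(s5, s6) flattens to s5 · s6
h(h(s2, s4), h(s5, s6)) flattens to s2 · s4 · s5 · s6
h(s7, h(h(s2, s4), h(s5, s6))) flattens to s7 · s2 · s4 · s5 · s6
h(s1, h(s7, h(h(s2, s4), h(s5, s6)))) flattens to s1 · s7 · s2 · s4 · s5 · s6
h(h(s1, h(s7, h(h(s2, s4), h(s5, s6)))), s3) flattens to s1 · s7 · s2 · s4 · s5 · s6 · s3

s1 · s7 · s2 · s4 · s5 · s6 · s3


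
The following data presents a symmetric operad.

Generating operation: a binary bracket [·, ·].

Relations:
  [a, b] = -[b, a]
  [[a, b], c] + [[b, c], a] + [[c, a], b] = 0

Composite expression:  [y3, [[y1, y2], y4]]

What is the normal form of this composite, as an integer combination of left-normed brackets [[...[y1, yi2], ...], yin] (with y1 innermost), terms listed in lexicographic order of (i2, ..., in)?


A multilinear Lie element is pinned by y1-initial words (y1 innermost).
Composite bracket: [y3, [[y1, y2], y4]]
Full expansion: 8 signed words from ab - ba (2^3 = 8).
Keep just the words that open with y1:
  y1y2y4y3 appears with sign -1, giving the term -[[[y1, y2], y4], y3]

-[[[y1, y2], y4], y3]


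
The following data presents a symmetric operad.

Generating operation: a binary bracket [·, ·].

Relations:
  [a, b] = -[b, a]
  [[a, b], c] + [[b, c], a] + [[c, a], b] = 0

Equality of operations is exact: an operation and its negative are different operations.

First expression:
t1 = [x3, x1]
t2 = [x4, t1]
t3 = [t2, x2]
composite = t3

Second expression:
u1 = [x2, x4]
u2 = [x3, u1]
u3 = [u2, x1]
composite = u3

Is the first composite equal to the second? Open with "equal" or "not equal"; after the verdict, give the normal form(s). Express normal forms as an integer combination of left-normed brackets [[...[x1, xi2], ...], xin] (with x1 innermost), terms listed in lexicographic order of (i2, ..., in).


not equal; the first gives [[[x1, x3], x4], x2] and the second [[[x1, x2], x4], x3] - [[[x1, x3], x2], x4] + [[[x1, x3], x4], x2] - [[[x1, x4], x2], x3]


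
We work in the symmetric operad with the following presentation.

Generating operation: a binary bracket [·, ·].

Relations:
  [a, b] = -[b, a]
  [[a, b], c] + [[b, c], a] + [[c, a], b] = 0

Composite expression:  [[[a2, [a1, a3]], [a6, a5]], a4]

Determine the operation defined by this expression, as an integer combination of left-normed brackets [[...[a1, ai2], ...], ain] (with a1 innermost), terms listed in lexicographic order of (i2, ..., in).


A multilinear Lie element is pinned by a1-initial words (a1 innermost).
Composite bracket: [[[a2, [a1, a3]], [a6, a5]], a4]
Under [a, b] = ab - ba we get 32 signed associative words (2^5 = 32).
Words beginning with a1 determine it all:
  from a1a3a2a5a6a4, sign +1: term +[[[[[a1, a3], a2], a5], a6], a4]
  from a1a3a2a6a5a4, sign -1: term -[[[[[a1, a3], a2], a6], a5], a4]

[[[[[a1, a3], a2], a5], a6], a4] - [[[[[a1, a3], a2], a6], a5], a4]


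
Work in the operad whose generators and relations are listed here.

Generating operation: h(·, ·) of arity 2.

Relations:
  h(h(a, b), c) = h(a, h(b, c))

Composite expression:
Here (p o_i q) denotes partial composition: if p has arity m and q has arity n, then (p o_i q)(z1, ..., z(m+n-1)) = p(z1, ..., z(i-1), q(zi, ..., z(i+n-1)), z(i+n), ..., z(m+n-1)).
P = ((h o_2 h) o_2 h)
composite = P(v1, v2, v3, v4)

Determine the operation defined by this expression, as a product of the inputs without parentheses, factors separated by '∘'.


v1 ∘ v2 ∘ v3 ∘ v4

Key point: h is associative — brackets drop, the v-order remains.
h(v2, v3) linearizes to v2 ∘ v3
h(h(v2, v3), v4) linearizes to v2 ∘ v3 ∘ v4
h(v1, h(h(v2, v3), v4)) linearizes to v1 ∘ v2 ∘ v3 ∘ v4


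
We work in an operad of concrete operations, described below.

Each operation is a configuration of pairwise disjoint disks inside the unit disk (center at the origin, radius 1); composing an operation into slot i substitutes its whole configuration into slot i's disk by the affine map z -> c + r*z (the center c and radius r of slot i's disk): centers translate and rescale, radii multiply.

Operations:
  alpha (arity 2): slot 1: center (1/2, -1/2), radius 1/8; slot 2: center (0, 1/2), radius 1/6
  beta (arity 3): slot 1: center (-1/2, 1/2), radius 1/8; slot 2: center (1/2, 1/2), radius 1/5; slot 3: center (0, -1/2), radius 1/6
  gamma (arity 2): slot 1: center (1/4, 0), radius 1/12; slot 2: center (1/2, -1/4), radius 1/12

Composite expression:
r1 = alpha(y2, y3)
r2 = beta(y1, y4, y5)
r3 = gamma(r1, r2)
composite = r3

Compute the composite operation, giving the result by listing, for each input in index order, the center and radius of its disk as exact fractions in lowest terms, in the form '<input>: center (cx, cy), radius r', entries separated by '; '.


y1: center (11/24, -5/24), radius 1/96; y2: center (7/24, -1/24), radius 1/96; y3: center (1/4, 1/24), radius 1/72; y4: center (13/24, -5/24), radius 1/60; y5: center (1/2, -7/24), radius 1/72

Follow each y-input down from gamma: c' goes to c + r*c', radius to r*r'.
input y2: applying the 2 nested substitutions gives center (7/24, -1/24), radius 1/96
input y3: applying the 2 nested substitutions gives center (1/4, 1/24), radius 1/72
input y1: applying the 2 nested substitutions gives center (11/24, -5/24), radius 1/96
input y4: applying the 2 nested substitutions gives center (13/24, -5/24), radius 1/60
input y5: applying the 2 nested substitutions gives center (1/2, -7/24), radius 1/72


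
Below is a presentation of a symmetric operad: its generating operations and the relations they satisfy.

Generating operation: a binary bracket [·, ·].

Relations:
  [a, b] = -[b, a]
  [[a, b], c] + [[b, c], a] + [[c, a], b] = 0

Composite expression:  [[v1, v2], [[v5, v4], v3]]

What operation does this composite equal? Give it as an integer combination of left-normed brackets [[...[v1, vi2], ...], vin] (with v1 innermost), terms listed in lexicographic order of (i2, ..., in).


[[[[v1, v2], v3], v4], v5] - [[[[v1, v2], v3], v5], v4] - [[[[v1, v2], v4], v5], v3] + [[[[v1, v2], v5], v4], v3]

Left-normed coefficients sit on the v1-initial expansion words.
Composite bracket: [[v1, v2], [[v5, v4], v3]]
Applying ab - ba throughout gives 16 signed words (2^4 = 16).
Coefficients come from the v1-initial words:
  the word v1v2v3v4v5 carries sign +1 and contributes +[[[[v1, v2], v3], v4], v5]
  the word v1v2v3v5v4 carries sign -1 and contributes -[[[[v1, v2], v3], v5], v4]
  the word v1v2v4v5v3 carries sign -1 and contributes -[[[[v1, v2], v4], v5], v3]
  the word v1v2v5v4v3 carries sign +1 and contributes +[[[[v1, v2], v5], v4], v3]


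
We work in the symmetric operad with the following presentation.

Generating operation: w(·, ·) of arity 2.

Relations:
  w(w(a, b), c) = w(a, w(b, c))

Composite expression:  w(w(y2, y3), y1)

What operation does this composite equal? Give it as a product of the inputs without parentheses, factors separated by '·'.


All parenthesizations of w agree; list the y-inputs left to right.
w(y2, y3) collapses to y2 · y3
w(w(y2, y3), y1) collapses to y2 · y3 · y1

y2 · y3 · y1


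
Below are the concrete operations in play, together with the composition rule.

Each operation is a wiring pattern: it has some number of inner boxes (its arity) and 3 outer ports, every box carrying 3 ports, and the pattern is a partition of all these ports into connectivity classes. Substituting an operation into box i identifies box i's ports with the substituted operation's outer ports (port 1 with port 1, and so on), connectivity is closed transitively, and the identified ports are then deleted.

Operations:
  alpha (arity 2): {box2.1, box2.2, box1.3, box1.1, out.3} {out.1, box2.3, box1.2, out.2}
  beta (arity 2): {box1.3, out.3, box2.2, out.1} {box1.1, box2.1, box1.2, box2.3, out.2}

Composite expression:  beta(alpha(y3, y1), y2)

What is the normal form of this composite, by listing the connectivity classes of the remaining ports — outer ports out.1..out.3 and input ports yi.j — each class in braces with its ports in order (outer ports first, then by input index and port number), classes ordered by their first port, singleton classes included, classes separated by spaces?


{out.1, out.3, y1.1, y1.2, y2.2, y3.1, y3.3} {out.2, y1.3, y2.1, y2.3, y3.2}

Reachability decides: close wires over beta-identified ports.
stage alpha: inputs (y3, y1), connectivity {out.1, out.2, y1.3, y3.2} {out.3, y1.1, y1.2, y3.1, y3.3}, out.j its boundary
stage beta: inputs (y3, y1, y2), connectivity {out.1, out.3, y1.1, y1.2, y2.2, y3.1, y3.3} {out.2, y1.3, y2.1, y2.3, y3.2}, out.j its boundary


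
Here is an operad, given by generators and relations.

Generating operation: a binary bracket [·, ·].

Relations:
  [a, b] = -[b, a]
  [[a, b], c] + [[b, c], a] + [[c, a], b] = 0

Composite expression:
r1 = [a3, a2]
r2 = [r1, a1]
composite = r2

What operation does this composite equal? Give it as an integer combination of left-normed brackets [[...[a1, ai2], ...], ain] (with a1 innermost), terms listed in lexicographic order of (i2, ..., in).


[[a1, a2], a3] - [[a1, a3], a2]

Antisymmetry and Jacobi reduce to a1-anchored left-normed brackets.
Composite bracket: [[a3, a2], a1]
Each bracket splits as ab - ba, giving 4 signed words (2^2 = 4).
Words beginning with a1 determine it all:
  word a1a2a3 has sign +1, contributing +[[a1, a2], a3]
  word a1a3a2 has sign -1, contributing -[[a1, a3], a2]


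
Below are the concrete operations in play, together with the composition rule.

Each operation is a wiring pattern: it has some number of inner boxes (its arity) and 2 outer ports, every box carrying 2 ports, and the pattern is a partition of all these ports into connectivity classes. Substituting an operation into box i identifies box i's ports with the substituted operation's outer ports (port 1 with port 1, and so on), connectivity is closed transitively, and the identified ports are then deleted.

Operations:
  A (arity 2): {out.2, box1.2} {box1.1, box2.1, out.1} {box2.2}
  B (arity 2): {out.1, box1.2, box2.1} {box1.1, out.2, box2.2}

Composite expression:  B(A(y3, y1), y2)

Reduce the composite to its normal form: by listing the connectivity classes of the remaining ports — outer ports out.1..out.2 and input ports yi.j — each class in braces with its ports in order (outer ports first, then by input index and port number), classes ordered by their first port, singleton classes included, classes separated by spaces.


{out.1, y2.1, y3.2} {out.2, y1.1, y2.2, y3.1} {y1.2}

Reachability decides: close wires over B-identified ports.
composing A on (y3, y1), with out.j its own outer ports: {out.1, y1.1, y3.1} {out.2, y3.2} {y1.2}
composing B on (y3, y1, y2), with out.j its own outer ports: {out.1, y2.1, y3.2} {out.2, y1.1, y2.2, y3.1} {y1.2}


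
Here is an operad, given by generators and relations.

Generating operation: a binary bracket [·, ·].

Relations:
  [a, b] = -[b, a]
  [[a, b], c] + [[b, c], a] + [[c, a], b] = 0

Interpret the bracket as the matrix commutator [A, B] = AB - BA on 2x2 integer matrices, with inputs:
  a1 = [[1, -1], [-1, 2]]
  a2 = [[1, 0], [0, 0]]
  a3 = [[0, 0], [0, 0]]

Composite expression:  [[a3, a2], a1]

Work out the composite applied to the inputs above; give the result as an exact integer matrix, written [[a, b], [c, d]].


[[0, 0], [0, 0]]


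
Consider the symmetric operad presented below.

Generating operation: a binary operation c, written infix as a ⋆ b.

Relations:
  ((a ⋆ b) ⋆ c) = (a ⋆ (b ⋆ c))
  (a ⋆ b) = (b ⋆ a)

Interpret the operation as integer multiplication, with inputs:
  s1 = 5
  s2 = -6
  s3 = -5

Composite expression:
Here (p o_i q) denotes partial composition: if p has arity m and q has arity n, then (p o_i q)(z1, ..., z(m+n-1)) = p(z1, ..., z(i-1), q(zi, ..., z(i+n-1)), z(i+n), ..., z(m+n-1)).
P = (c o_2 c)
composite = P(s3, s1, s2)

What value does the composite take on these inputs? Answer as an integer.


150

(s1 ⋆ s2) = -30
(s3 ⋆ (s1 ⋆ s2)) = 150


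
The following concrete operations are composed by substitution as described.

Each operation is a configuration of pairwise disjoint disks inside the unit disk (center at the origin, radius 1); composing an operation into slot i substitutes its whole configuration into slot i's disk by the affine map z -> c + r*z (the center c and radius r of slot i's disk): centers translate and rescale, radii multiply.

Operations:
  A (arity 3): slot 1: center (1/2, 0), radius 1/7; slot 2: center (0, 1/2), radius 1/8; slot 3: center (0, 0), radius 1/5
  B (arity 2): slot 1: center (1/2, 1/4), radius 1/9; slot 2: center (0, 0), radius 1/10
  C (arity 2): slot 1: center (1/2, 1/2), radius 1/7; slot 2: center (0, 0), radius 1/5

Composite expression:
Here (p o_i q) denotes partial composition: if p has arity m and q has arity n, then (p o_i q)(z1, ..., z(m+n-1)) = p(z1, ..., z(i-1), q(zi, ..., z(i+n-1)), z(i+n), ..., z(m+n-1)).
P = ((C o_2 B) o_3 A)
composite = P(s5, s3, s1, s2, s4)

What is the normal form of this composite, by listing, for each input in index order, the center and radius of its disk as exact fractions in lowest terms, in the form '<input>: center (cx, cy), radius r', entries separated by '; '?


Affine substitution under C: radii multiply and s-centers shift.
input s5: composing its 1 substitution step yields center (1/2, 1/2), radius 1/7
input s3: composing its 2 substitution steps yields center (1/10, 1/20), radius 1/45
input s1: composing its 3 substitution steps yields center (1/100, 0), radius 1/350
input s2: composing its 3 substitution steps yields center (0, 1/100), radius 1/400
input s4: composing its 3 substitution steps yields center (0, 0), radius 1/250

s1: center (1/100, 0), radius 1/350; s2: center (0, 1/100), radius 1/400; s3: center (1/10, 1/20), radius 1/45; s4: center (0, 0), radius 1/250; s5: center (1/2, 1/2), radius 1/7


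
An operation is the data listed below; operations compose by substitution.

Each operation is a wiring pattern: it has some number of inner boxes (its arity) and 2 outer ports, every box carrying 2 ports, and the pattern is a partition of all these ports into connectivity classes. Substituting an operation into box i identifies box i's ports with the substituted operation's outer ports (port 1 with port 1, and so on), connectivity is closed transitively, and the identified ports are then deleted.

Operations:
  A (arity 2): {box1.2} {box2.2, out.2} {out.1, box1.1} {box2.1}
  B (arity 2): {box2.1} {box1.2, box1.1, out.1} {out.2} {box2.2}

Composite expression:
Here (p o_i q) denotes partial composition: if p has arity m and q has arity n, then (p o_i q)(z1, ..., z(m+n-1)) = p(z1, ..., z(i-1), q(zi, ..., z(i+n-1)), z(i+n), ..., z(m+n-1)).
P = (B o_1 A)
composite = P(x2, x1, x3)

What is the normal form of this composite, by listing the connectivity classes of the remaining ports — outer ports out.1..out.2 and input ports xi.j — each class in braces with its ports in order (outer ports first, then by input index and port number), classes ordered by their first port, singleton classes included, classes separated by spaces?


{out.1, x1.2, x2.1} {out.2} {x1.1} {x2.2} {x3.1} {x3.2}

Treat the ports identified at B as solder joints: merge, then drop.
through A, on inputs (x2, x1): {out.1, x2.1} {out.2, x1.2} {x1.1} {x2.2} (out.j = stage outer ports)
through B, on inputs (x2, x1, x3): {out.1, x1.2, x2.1} {out.2} {x1.1} {x2.2} {x3.1} {x3.2} (out.j = stage outer ports)


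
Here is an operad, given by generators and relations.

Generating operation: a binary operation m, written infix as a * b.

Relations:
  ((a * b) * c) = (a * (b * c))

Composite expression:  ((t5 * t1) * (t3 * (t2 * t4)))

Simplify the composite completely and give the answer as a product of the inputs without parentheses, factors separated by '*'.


t5 * t1 * t3 * t2 * t4

The m-tree's shape is irrelevant; the t-reading-order decides.
(t5 * t1) unparenthesizes to t5 * t1
(t2 * t4) unparenthesizes to t2 * t4
(t3 * (t2 * t4)) unparenthesizes to t3 * t2 * t4
((t5 * t1) * (t3 * (t2 * t4))) unparenthesizes to t5 * t1 * t3 * t2 * t4


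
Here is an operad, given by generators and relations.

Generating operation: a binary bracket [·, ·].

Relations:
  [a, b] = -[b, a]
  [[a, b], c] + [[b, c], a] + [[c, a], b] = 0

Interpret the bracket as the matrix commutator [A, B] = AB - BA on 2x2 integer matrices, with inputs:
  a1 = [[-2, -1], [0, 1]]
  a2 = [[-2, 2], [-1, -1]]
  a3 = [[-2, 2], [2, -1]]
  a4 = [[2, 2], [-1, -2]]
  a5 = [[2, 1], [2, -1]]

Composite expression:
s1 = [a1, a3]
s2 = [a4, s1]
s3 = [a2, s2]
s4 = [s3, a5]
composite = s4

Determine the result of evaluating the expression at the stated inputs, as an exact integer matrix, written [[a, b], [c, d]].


[a1, a3] = [[-2, -7], [6, 2]]
[a4, [a1, a3]] = [[5, -20], [-20, -5]]
[a2, [a4, [a1, a3]]] = [[-60, 0], [-30, 60]]
[[a2, [a4, [a1, a3]]], a5] = [[30, -120], [150, -30]]

[[30, -120], [150, -30]]


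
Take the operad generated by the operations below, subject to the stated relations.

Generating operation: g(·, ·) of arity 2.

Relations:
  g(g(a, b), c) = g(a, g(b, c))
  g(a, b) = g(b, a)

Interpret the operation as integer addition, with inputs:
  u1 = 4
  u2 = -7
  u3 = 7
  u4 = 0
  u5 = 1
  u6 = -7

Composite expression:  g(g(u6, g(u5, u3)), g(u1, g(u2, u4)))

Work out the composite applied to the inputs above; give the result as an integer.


-2

g(u5, u3) = 8
g(u6, g(u5, u3)) = 1
g(u2, u4) = -7
g(u1, g(u2, u4)) = -3
g(g(u6, g(u5, u3)), g(u1, g(u2, u4))) = -2


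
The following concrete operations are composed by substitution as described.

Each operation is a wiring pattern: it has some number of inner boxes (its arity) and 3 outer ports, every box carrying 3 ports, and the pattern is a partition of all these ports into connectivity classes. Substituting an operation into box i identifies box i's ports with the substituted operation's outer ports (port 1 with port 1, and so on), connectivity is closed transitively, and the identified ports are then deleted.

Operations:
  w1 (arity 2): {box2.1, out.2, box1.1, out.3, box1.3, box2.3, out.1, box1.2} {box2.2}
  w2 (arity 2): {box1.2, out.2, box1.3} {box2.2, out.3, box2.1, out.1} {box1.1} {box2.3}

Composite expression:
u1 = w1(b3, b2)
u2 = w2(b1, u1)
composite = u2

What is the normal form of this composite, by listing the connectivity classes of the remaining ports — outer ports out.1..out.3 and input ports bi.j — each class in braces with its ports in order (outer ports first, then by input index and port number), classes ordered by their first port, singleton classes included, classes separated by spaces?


Connectivity passes through glued w2-boundaries; trace each wire chain.
composing w1 on (b3, b2), with out.j its own outer ports: {out.1, out.2, out.3, b2.1, b2.3, b3.1, b3.2, b3.3} {b2.2}
composing w2 on (b1, b3, b2), with out.j its own outer ports: {out.1, out.3, b2.1, b2.3, b3.1, b3.2, b3.3} {out.2, b1.2, b1.3} {b1.1} {b2.2}

{out.1, out.3, b2.1, b2.3, b3.1, b3.2, b3.3} {out.2, b1.2, b1.3} {b1.1} {b2.2}


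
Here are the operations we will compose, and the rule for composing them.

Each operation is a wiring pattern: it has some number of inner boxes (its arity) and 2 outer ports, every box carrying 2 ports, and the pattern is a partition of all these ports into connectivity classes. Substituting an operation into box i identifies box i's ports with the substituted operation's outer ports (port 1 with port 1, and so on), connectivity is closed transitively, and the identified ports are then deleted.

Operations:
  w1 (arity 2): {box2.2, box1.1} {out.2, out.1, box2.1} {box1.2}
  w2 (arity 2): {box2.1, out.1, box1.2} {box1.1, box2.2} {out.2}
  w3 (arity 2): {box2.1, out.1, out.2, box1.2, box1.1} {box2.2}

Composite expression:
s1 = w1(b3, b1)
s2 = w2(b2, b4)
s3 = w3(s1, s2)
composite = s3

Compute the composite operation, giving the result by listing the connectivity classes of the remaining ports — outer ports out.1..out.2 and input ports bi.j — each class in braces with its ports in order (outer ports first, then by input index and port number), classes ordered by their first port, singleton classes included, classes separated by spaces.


{out.1, out.2, b1.1, b2.2, b4.1} {b1.2, b3.1} {b2.1, b4.2} {b3.2}


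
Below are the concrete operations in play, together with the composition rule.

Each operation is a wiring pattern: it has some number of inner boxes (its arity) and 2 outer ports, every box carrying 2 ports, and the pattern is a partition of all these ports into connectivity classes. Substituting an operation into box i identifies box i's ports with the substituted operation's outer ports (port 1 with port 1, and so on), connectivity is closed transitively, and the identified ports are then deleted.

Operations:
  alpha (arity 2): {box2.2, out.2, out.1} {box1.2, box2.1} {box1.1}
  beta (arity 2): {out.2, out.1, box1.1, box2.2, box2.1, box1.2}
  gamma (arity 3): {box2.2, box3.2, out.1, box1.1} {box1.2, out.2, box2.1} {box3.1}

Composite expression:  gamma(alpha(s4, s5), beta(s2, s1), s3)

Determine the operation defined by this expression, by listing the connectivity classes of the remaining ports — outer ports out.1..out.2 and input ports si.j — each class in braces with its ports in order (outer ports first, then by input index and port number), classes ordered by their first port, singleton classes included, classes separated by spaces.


{out.1, out.2, s1.1, s1.2, s2.1, s2.2, s3.2, s5.2} {s3.1} {s4.1} {s4.2, s5.1}

Reachability decides: close wires over gamma-identified ports.
alpha over (s4, s5) gives {out.1, out.2, s5.2} {s4.1} {s4.2, s5.1}, out.j being that stage's outer ports
beta over (s2, s1) gives {out.1, out.2, s1.1, s1.2, s2.1, s2.2}, out.j being that stage's outer ports
gamma over (s4, s5, s2, s1, s3) gives {out.1, out.2, s1.1, s1.2, s2.1, s2.2, s3.2, s5.2} {s3.1} {s4.1} {s4.2, s5.1}, out.j being that stage's outer ports
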